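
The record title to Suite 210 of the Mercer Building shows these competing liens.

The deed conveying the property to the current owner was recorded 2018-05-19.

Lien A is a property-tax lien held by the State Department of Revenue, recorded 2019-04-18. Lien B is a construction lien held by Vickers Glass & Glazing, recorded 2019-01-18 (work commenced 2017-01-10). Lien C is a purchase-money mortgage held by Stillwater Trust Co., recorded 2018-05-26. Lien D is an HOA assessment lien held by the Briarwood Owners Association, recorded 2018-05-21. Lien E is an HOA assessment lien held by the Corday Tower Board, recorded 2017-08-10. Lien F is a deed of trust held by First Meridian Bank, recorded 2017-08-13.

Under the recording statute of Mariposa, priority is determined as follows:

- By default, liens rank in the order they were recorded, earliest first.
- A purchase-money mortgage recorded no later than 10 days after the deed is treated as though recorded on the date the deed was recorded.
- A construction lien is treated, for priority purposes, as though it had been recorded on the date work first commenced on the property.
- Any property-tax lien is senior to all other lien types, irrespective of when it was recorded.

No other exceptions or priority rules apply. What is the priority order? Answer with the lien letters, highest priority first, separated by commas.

A, B, E, F, C, D

Effective dates: B relates back to 2017-01-10 (work commenced); C relates back to the deed date 2018-05-19.
A is a property-tax lien, so it outranks all other liens regardless of date.
Remaining liens by effective date: B (2017-01-10), E (2017-08-10), F (2017-08-13), C (2018-05-19), D (2018-05-21).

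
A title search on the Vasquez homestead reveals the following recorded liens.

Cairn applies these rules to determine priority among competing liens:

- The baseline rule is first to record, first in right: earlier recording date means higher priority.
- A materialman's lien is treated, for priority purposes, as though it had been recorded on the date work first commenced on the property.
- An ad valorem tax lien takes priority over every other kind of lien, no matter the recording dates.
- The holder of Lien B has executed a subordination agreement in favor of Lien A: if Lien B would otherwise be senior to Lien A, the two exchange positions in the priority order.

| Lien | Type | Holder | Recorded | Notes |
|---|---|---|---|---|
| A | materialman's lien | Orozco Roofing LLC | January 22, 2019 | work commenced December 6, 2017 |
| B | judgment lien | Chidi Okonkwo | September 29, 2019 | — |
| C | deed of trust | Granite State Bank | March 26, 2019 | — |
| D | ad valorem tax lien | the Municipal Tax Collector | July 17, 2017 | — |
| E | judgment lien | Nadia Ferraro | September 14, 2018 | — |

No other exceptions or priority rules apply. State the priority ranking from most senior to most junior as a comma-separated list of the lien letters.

First, effective dates: A's effective date is December 6, 2017, when work began.
D, as an ad valorem tax lien, has superpriority and ranks first.
Among the remaining liens, by effective date: A (December 6, 2017), E (September 14, 2018), C (March 26, 2019), B (September 29, 2019).
B already ranks below A; the subordination has no effect.

D, A, E, C, B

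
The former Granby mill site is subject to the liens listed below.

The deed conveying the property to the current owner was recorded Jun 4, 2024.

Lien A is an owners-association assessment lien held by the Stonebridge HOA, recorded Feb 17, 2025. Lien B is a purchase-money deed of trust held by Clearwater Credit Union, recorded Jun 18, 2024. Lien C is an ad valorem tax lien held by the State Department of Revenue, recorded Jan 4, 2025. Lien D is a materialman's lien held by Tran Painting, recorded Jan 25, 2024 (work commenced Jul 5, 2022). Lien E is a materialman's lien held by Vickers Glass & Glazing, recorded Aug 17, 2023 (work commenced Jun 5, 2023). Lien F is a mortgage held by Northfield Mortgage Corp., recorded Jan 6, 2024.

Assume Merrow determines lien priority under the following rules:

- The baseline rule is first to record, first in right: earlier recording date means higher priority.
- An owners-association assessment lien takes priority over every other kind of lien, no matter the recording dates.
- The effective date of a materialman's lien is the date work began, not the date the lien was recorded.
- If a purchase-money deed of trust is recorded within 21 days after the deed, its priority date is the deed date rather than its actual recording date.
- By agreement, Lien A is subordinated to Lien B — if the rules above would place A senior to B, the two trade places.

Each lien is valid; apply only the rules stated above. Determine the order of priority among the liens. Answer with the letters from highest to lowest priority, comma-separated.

B, D, E, F, A, C

Adjusting effective dates: B relates back to the deed date Jun 4, 2024; D relates back to Jul 5, 2022 (work commenced); E relates back to Jun 5, 2023 (work commenced).
A, as an owners-association assessment lien, has superpriority and ranks first.
The other liens, earliest effective date first: D (Jul 5, 2022), E (Jun 5, 2023), F (Jan 6, 2024), B (Jun 4, 2024), C (Jan 4, 2025).
A would otherwise be senior to B, so under the subordination agreement A and B exchange positions.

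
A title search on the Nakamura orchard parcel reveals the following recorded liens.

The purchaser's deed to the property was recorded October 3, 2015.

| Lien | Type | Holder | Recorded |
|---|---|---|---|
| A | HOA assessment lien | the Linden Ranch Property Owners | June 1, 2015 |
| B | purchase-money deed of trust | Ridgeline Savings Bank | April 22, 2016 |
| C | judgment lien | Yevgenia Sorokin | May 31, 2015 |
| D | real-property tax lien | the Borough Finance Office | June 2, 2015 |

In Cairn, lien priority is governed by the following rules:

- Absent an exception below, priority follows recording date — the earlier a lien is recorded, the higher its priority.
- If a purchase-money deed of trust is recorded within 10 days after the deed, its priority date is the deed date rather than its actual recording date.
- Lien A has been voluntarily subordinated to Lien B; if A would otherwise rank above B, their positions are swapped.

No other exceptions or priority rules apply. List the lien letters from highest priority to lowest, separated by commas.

C, B, D, A

Adjusting effective dates: B missed the 10-day window (202 days after the deed), so its recording date stands.
Ordering by effective date: C (May 31, 2015), A (June 1, 2015), D (June 2, 2015), B (April 22, 2016).
A is senior to B before the subordination, so the two trade places.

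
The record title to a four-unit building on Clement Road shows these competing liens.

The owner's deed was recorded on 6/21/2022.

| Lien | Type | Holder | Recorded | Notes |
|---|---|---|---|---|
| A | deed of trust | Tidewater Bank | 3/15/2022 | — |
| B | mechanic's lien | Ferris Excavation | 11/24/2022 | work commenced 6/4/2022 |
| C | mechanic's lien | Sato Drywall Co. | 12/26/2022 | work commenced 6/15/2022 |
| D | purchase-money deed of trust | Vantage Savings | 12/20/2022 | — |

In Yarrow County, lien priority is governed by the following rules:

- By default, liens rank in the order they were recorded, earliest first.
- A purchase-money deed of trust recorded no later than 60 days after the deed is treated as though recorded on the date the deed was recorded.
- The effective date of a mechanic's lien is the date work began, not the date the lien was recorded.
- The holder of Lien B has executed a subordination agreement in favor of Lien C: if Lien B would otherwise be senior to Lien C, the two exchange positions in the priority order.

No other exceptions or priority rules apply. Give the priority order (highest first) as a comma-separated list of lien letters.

First, effective dates: B relates back to 6/4/2022 (work commenced); C is treated as recorded 6/15/2022, the work-commencement date; D missed the 60-day window (182 days after the deed), so its recording date stands.
By effective date, earliest first: A (3/15/2022), B (6/4/2022), C (6/15/2022), D (12/20/2022).
The subordination applies — B was senior to C — so B and C swap.

A, C, B, D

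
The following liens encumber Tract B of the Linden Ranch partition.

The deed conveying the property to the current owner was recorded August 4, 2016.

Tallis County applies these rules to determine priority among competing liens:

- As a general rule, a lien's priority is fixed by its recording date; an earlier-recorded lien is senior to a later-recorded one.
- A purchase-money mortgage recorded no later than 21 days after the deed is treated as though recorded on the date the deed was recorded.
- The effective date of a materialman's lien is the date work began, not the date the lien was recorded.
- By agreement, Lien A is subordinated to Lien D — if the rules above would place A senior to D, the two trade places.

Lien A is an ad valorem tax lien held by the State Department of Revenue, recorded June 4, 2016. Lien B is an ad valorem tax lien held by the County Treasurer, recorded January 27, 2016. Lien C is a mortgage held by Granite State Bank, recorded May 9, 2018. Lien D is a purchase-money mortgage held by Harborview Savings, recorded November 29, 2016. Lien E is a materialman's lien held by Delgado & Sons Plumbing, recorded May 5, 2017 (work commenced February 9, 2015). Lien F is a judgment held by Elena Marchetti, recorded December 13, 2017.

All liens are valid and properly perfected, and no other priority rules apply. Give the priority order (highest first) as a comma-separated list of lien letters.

Adjusting effective dates: D missed the 21-day window (117 days after the deed), so its recording date stands; E's effective date is February 9, 2015, when work began.
By effective date: E (February 9, 2015), B (January 27, 2016), A (June 4, 2016), D (November 29, 2016), F (December 13, 2017), C (May 9, 2018).
A would otherwise be senior to D, so under the subordination agreement A and D exchange positions.

E, B, D, A, F, C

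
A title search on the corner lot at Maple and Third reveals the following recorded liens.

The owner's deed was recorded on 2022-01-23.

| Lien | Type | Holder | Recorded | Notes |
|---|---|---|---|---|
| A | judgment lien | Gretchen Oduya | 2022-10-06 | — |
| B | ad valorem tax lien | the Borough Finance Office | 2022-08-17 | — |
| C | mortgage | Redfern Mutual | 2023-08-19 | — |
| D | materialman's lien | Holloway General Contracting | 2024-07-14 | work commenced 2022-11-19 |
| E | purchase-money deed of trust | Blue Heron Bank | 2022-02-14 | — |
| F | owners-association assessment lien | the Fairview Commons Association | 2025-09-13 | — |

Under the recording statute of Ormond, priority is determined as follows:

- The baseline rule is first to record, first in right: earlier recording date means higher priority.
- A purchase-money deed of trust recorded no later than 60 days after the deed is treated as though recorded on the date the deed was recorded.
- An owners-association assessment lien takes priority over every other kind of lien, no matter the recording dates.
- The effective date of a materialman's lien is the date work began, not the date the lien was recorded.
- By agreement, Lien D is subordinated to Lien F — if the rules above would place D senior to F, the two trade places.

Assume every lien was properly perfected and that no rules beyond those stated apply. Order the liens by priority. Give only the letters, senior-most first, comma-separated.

F, E, B, A, D, C

Effective dates: D's effective date is 2022-11-19, when work began; E was recorded within the 60-day window, so its effective date is the deed date 2022-01-23.
F, as an owners-association assessment lien, has superpriority and ranks first.
Among the remaining liens, by effective date: E (2022-01-23), B (2022-08-17), A (2022-10-06), D (2022-11-19), C (2023-08-19).
D is already junior to F, so the subordination agreement changes nothing.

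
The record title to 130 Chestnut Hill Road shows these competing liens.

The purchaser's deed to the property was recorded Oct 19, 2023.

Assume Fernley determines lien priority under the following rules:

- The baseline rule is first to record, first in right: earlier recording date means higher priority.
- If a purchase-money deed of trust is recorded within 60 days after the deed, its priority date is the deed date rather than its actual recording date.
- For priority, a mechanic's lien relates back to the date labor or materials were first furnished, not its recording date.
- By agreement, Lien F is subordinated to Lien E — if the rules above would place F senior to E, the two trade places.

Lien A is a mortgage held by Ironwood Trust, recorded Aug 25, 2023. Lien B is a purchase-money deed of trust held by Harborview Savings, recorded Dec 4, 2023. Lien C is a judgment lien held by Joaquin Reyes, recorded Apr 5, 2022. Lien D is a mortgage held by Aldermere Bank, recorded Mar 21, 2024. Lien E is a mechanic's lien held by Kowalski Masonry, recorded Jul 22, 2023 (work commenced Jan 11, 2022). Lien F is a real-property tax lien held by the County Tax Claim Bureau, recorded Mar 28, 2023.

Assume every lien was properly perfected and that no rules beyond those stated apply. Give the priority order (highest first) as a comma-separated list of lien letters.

E, C, F, A, B, D

First, effective dates: B's effective date is the deed date, Oct 19, 2023; E relates back to Jan 11, 2022 (work commenced).
Sorted by effective date: E (Jan 11, 2022), C (Apr 5, 2022), F (Mar 28, 2023), A (Aug 25, 2023), B (Oct 19, 2023), D (Mar 21, 2024).
F is already junior to E, so the subordination agreement changes nothing.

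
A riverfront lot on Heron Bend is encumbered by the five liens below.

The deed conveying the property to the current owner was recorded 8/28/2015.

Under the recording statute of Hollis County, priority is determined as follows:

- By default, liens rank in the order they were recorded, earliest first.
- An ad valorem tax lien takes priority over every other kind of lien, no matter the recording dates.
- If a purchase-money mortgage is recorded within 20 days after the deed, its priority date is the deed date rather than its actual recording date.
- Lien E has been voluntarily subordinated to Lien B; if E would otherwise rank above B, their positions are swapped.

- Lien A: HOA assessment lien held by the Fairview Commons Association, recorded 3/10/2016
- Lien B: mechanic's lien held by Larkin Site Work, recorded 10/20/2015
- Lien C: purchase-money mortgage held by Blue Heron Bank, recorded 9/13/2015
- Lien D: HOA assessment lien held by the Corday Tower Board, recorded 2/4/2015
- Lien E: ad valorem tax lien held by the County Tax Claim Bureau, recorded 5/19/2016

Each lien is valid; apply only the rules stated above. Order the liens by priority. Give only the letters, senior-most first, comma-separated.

B, D, C, E, A

First, effective dates: C's effective date is the deed date, 8/28/2015.
E, as an ad valorem tax lien, has superpriority and ranks first.
Ordering the rest by effective date: D (2/4/2015), C (8/28/2015), B (10/20/2015), A (3/10/2016).
E would otherwise be senior to B, so under the subordination agreement E and B exchange positions.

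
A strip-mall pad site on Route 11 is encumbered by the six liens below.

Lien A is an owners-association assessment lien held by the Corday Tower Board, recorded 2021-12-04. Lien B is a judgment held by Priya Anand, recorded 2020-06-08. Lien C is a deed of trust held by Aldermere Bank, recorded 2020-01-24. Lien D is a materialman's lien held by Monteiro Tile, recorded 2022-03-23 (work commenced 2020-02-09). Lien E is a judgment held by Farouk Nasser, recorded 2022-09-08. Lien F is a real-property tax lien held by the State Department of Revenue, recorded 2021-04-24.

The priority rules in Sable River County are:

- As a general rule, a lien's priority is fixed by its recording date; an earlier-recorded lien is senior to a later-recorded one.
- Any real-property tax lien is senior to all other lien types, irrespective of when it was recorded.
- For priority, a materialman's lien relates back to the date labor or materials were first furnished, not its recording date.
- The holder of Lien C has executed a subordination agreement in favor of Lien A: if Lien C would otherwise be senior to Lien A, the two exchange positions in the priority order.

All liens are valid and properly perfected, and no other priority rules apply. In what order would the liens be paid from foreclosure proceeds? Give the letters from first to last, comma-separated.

F, A, D, B, C, E

Adjusting effective dates: D is treated as recorded 2020-02-09, the work-commencement date.
F, as a real-property tax lien, has superpriority and ranks first.
Ordering the rest by effective date: C (2020-01-24), D (2020-02-09), B (2020-06-08), A (2021-12-04), E (2022-09-08).
Because C would otherwise rank above A, the subordination swaps them.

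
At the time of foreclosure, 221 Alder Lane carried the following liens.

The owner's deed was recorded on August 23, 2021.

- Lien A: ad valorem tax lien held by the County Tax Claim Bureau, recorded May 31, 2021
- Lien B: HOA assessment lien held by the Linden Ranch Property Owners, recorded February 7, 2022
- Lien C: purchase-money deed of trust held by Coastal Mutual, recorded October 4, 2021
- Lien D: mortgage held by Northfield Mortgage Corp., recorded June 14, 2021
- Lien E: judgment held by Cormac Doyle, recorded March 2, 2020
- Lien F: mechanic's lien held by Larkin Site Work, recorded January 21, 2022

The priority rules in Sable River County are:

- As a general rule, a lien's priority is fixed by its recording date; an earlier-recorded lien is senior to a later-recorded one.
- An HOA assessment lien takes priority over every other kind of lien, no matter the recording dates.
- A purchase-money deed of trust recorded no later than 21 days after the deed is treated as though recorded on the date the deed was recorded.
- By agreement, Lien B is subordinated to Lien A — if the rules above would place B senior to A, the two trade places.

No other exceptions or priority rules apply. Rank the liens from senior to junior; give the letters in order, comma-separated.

Adjusting effective dates: C missed the 21-day window (42 days after the deed), so its recording date stands.
B is an HOA assessment lien and takes priority over every other lien.
Among the remaining liens, by effective date: E (March 2, 2020), A (May 31, 2021), D (June 14, 2021), C (October 4, 2021), F (January 21, 2022).
B would otherwise be senior to A, so under the subordination agreement B and A exchange positions.

A, E, B, D, C, F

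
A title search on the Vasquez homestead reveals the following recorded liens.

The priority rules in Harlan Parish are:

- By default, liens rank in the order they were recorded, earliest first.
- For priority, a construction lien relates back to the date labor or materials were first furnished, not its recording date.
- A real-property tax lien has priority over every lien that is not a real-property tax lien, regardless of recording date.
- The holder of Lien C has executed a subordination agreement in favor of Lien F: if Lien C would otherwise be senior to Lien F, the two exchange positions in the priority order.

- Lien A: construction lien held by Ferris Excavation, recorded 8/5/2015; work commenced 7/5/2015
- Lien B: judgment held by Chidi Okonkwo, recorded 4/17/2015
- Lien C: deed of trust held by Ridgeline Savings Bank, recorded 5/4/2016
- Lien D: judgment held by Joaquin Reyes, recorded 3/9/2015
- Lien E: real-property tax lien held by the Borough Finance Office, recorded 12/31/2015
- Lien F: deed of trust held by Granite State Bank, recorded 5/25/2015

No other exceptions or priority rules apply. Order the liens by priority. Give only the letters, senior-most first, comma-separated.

E, D, B, F, A, C

Effective dates after the stated exceptions: A's effective date is 7/5/2015, when work began.
E is a real-property tax lien and takes priority over every other lien.
Ordering the rest by effective date: D (3/9/2015), B (4/17/2015), F (5/25/2015), A (7/5/2015), C (5/4/2016).
Since C is not senior to F, the subordination leaves the order unchanged.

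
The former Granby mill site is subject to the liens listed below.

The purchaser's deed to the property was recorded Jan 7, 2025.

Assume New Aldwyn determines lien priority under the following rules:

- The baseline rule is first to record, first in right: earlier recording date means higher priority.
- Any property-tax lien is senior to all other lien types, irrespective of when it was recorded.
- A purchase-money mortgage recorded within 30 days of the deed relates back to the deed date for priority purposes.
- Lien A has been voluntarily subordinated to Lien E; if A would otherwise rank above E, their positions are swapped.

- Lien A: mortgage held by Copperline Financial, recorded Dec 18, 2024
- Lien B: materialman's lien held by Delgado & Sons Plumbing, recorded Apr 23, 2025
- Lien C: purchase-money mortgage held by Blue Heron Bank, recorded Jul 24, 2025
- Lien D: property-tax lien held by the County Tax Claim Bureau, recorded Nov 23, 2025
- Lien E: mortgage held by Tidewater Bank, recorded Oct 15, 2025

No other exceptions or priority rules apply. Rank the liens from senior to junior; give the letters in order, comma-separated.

D, E, B, C, A

First, effective dates: C missed the 30-day window (198 days after the deed), so its recording date stands.
As a property-tax lien, D is senior to every other lien.
The other liens, earliest effective date first: A (Dec 18, 2024), B (Apr 23, 2025), C (Jul 24, 2025), E (Oct 15, 2025).
Because A would otherwise rank above E, the subordination swaps them.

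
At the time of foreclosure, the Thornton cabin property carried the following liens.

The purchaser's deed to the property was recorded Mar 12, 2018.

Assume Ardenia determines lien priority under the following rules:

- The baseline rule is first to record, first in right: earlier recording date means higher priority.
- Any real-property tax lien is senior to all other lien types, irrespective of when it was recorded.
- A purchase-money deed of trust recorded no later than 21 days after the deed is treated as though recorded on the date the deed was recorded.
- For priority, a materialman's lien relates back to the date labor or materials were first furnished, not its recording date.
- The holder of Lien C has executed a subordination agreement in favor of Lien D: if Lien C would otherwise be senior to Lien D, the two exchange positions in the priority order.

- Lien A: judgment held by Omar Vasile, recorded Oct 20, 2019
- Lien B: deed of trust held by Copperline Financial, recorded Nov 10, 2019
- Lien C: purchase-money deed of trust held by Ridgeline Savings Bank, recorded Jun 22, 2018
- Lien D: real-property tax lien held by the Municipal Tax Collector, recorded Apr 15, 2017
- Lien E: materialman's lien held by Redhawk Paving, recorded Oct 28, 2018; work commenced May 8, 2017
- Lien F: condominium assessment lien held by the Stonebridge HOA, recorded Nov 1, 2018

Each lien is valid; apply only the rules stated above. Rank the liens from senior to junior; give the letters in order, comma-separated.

First, effective dates: C was recorded 102 days after the deed — beyond 21 days — so no relation-back applies; E's effective date is May 8, 2017, when work began.
D is a real-property tax lien and takes priority over every other lien.
Among the remaining liens, by effective date: E (May 8, 2017), C (Jun 22, 2018), F (Nov 1, 2018), A (Oct 20, 2019), B (Nov 10, 2019).
Since C is not senior to D, the subordination leaves the order unchanged.

D, E, C, F, A, B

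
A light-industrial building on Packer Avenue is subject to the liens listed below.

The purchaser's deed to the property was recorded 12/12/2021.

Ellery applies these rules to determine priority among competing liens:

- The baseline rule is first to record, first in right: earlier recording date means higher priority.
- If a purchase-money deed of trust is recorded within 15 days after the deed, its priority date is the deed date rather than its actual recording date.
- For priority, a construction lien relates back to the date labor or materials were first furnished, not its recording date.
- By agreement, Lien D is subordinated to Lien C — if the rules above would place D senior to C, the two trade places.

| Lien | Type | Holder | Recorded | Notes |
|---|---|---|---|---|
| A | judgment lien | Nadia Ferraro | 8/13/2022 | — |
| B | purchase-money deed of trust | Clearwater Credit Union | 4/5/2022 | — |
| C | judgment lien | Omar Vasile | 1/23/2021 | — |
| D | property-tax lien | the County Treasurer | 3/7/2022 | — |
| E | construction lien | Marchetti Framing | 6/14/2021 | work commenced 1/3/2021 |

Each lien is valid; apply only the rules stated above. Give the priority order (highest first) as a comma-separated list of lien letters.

Effective dates: B was recorded 114 days after the deed, outside the 15-day window, so it keeps its recording date; E is treated as recorded 1/3/2021, the work-commencement date.
Ordering by effective date: E (1/3/2021), C (1/23/2021), D (3/7/2022), B (4/5/2022), A (8/13/2022).
D already ranks below C; the subordination has no effect.

E, C, D, B, A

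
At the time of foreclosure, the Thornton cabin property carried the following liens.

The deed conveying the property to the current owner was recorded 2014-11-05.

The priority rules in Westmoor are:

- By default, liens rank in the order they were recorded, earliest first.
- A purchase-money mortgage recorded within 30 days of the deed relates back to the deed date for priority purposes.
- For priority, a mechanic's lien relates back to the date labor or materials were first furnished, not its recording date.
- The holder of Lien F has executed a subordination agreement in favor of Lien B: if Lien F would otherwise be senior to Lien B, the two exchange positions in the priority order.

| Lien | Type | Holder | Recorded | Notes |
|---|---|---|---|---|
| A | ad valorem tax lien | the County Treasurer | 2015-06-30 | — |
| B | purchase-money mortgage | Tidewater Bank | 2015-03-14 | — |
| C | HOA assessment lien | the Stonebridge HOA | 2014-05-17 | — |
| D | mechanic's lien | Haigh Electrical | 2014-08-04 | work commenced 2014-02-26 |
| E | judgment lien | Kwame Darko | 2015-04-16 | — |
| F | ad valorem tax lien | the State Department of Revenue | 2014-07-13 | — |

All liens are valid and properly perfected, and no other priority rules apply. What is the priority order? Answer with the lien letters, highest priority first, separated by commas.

D, C, B, F, E, A

Effective dates after the stated exceptions: B was recorded 129 days after the deed, outside the 30-day window, so it keeps its recording date; D's effective date is 2014-02-26, when work began.
Sorted by effective date: D (2014-02-26), C (2014-05-17), F (2014-07-13), B (2015-03-14), E (2015-04-16), A (2015-06-30).
Because F would otherwise rank above B, the subordination swaps them.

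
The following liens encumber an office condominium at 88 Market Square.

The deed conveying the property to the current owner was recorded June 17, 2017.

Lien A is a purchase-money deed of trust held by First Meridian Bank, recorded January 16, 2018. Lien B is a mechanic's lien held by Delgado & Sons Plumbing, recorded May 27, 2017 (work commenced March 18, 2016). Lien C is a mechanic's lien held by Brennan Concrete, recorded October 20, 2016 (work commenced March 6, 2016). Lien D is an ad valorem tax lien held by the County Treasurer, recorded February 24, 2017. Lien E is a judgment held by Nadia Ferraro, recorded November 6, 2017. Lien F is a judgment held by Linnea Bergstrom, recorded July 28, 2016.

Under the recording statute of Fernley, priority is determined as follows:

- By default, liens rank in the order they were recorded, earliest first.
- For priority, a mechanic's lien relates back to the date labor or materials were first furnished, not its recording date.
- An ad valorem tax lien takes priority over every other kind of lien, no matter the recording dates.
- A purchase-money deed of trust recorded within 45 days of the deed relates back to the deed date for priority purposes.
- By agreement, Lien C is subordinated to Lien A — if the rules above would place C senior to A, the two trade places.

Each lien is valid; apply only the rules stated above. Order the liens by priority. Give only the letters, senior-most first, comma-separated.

Effective dates: A was recorded 213 days after the deed, outside the 45-day window, so it keeps its recording date; B is treated as recorded March 18, 2016, the work-commencement date; C's effective date is March 6, 2016, when work began.
D is an ad valorem tax lien, so it outranks all other liens regardless of date.
Remaining liens by effective date: C (March 6, 2016), B (March 18, 2016), F (July 28, 2016), E (November 6, 2017), A (January 16, 2018).
C would otherwise be senior to A, so under the subordination agreement C and A exchange positions.

D, A, B, F, E, C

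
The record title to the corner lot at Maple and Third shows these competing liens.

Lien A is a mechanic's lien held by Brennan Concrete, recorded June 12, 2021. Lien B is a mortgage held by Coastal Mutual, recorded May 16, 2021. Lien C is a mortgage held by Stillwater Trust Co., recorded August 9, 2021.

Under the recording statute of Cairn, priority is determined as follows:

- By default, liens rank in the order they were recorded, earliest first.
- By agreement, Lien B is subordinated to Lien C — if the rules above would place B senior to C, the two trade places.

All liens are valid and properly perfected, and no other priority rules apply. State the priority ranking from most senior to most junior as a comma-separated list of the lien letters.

C, A, B

Sorted by effective date: B (May 16, 2021), A (June 12, 2021), C (August 9, 2021).
B would otherwise be senior to C, so under the subordination agreement B and C exchange positions.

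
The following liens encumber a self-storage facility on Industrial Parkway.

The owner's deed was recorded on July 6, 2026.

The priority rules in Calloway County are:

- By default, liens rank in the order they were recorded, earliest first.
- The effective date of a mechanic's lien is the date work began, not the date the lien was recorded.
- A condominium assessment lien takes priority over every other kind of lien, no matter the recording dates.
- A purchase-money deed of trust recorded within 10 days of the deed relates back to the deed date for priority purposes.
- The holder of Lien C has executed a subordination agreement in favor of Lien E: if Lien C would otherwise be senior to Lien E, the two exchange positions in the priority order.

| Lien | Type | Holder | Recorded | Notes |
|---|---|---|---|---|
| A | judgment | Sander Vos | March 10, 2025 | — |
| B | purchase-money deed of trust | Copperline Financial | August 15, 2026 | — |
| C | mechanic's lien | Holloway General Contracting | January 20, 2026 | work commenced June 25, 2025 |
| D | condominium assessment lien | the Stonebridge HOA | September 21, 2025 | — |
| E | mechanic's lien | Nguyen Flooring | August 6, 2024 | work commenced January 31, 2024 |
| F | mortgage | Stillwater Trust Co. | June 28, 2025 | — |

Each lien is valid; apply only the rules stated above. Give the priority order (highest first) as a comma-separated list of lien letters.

First, effective dates: B was recorded 40 days after the deed, outside the 10-day window, so it keeps its recording date; C's effective date is June 25, 2025, when work began; E is treated as recorded January 31, 2024, the work-commencement date.
As a condominium assessment lien, D is senior to every other lien.
Among the remaining liens, by effective date: E (January 31, 2024), A (March 10, 2025), C (June 25, 2025), F (June 28, 2025), B (August 15, 2026).
C is already junior to E, so the subordination agreement changes nothing.

D, E, A, C, F, B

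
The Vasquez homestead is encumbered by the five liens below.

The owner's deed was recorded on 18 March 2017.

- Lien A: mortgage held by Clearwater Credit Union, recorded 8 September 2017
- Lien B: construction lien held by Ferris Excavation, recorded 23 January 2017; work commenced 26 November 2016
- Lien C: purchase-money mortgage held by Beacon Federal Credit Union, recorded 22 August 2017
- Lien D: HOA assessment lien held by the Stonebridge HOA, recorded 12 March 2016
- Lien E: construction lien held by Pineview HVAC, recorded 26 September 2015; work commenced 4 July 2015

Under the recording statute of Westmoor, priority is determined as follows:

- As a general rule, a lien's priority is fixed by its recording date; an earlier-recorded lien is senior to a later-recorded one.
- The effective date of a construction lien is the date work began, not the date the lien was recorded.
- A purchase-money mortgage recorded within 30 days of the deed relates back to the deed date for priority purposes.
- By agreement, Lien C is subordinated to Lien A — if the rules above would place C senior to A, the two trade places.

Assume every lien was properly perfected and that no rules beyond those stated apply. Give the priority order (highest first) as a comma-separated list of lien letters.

Effective dates after the stated exceptions: B relates back to 26 November 2016 (work commenced); C was recorded 157 days after the deed — beyond 30 days — so no relation-back applies; E relates back to 4 July 2015 (work commenced).
Sorted by effective date: E (4 July 2015), D (12 March 2016), B (26 November 2016), C (22 August 2017), A (8 September 2017).
Because C would otherwise rank above A, the subordination swaps them.

E, D, B, A, C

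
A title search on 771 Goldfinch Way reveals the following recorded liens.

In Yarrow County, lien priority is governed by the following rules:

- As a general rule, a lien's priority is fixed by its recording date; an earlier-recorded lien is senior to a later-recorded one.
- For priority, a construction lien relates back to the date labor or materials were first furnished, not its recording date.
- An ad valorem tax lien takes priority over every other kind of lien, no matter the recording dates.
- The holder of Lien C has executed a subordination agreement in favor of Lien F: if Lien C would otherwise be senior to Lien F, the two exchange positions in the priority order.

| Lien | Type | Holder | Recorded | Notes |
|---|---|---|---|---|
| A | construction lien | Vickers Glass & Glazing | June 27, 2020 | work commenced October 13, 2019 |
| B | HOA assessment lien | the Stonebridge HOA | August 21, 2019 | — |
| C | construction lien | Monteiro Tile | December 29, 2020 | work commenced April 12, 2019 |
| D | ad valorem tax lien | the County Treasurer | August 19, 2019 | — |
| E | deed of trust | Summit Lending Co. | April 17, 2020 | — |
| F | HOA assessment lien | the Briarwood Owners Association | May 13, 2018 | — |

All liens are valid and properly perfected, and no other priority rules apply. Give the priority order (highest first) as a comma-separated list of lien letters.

First, effective dates: A's effective date is October 13, 2019, when work began; C is treated as recorded April 12, 2019, the work-commencement date.
D, as an ad valorem tax lien, has superpriority and ranks first.
The other liens, earliest effective date first: F (May 13, 2018), C (April 12, 2019), B (August 21, 2019), A (October 13, 2019), E (April 17, 2020).
C already ranks below F; the subordination has no effect.

D, F, C, B, A, E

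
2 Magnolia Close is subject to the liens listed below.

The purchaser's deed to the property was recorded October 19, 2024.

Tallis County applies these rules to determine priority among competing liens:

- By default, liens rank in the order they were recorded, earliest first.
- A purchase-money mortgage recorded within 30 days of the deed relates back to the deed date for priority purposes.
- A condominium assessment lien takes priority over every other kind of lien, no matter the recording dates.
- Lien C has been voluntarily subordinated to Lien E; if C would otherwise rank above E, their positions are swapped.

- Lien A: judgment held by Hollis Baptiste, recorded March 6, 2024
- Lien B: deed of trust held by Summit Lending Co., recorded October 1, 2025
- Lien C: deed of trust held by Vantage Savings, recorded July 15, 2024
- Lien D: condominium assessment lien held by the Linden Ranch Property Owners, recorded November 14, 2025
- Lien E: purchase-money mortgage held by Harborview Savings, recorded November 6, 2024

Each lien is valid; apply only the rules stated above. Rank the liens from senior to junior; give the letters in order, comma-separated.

Adjusting effective dates: E was recorded within the 30-day window, so its effective date is the deed date October 19, 2024.
D, as a condominium assessment lien, has superpriority and ranks first.
Remaining liens by effective date: A (March 6, 2024), C (July 15, 2024), E (October 19, 2024), B (October 1, 2025).
C is senior to E before the subordination, so the two trade places.

D, A, E, C, B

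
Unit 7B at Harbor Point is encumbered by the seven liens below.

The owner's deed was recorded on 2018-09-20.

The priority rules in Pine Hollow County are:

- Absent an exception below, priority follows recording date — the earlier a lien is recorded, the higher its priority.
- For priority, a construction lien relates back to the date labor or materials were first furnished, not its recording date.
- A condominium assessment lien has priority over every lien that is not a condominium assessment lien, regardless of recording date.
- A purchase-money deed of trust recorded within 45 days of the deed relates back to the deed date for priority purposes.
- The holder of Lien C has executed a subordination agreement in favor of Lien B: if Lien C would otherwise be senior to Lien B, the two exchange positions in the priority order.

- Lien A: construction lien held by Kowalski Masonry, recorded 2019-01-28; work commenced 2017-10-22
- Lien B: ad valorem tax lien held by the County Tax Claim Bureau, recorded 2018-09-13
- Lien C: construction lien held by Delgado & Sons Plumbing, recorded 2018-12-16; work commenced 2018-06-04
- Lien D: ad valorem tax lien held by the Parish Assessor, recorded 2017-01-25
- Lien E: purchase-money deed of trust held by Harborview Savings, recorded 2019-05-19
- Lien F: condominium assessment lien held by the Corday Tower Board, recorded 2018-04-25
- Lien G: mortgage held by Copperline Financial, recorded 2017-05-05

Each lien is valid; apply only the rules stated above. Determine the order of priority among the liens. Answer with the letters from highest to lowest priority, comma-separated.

Adjusting effective dates: A relates back to 2017-10-22 (work commenced); C's effective date is 2018-06-04, when work began; E missed the 45-day window (241 days after the deed), so its recording date stands.
F is a condominium assessment lien and takes priority over every other lien.
The other liens, earliest effective date first: D (2017-01-25), G (2017-05-05), A (2017-10-22), C (2018-06-04), B (2018-09-13), E (2019-05-19).
The subordination applies — C was senior to B — so C and B swap.

F, D, G, A, B, C, E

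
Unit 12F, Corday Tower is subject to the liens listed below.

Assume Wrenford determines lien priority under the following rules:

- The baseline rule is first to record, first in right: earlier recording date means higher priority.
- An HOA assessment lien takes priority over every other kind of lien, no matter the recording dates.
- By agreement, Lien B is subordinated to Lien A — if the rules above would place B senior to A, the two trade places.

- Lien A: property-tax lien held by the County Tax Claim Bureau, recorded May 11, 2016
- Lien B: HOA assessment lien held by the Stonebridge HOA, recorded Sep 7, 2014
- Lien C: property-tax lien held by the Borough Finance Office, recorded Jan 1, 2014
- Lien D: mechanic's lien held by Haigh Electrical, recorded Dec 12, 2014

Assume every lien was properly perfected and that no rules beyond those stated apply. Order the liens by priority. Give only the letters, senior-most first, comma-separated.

As an HOA assessment lien, B is senior to every other lien.
Among the remaining liens, by effective date: C (Jan 1, 2014), D (Dec 12, 2014), A (May 11, 2016).
Because B would otherwise rank above A, the subordination swaps them.

A, C, D, B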